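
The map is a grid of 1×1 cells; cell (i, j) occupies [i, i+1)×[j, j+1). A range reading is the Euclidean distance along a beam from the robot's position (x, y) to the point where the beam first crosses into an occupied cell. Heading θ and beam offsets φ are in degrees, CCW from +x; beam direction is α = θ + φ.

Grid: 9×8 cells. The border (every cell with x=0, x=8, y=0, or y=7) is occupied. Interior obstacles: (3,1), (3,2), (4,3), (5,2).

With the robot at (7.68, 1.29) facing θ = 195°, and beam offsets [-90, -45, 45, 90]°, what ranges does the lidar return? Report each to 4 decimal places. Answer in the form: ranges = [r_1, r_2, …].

ranges = [5.9114, 1.9399, 0.3349, 0.3002]

beam 1: φ=-90°, α=105°
  cosα=-0.2588 sinα=0.9659 | (7,1) | tMaxX 2.6273 tMaxY 0.7350 | tΔX 3.8637 tΔY 1.0353
    t=0.7350 [y] (7,2)
    t=1.7703 [y] (7,3)
    t=2.6273 [x] (6,3)
    t=2.8056 [y] (6,4)
    t=3.8409 [y] (6,5)
    t=4.8762 [y] (6,6)
    t=5.9114 [y] (6,7) — stop
  → r_1 = 5.9114
beam 2: φ=-45°, α=150°
  cosα=-0.8660 sinα=0.5000 | (7,1) | tMaxX 0.7852 tMaxY 1.4200 | tΔX 1.1547 tΔY 2.0000
    t=0.7852 [x] (6,1)
    t=1.4200 [y] (6,2)
    t=1.9399 [x] (5,2) — stop
  → r_2 = 1.9399
beam 3: φ=45°, α=240°
  cosα=-0.5000 sinα=-0.8660 | (7,1) | tMaxX 1.3600 tMaxY 0.3349 | tΔX 2.0000 tΔY 1.1547
    t=0.3349 [y] (7,0) — stop
  → r_3 = 0.3349
beam 4: φ=90°, α=285°
  cosα=0.2588 sinα=-0.9659 | (7,1) | tMaxX 1.2364 tMaxY 0.3002 | tΔX 3.8637 tΔY 1.0353
    t=0.3002 [y] (7,0) — stop
  → r_4 = 0.3002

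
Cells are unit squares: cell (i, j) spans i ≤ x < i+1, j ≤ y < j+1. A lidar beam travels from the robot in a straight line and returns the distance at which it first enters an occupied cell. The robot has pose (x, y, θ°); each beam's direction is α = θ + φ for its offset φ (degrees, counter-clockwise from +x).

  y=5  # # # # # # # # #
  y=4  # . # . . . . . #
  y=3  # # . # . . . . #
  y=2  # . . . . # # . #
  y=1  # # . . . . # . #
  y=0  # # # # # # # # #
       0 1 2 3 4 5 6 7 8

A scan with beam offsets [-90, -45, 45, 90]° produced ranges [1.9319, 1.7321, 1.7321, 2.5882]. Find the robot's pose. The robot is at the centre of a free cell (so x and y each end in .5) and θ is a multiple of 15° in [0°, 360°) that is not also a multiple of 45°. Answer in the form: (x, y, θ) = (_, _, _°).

(x, y, θ) = (5.5, 4.5, 255°)

The pose lattice has 21·16 = 336 candidates. Test each by forward raycasting.
  (4.5, 1.5, 255°): beam 1 = 3.6235 ≠ 1.9319 ✗
  (1.5, 4.5, 330°): beam 1 = 0.5774 ≠ 1.9319 ✗
  (4.5, 1.5, 300°): beam 1 = 1.0000 ≠ 1.9319 ✗
  …
  (5.5, 4.5, 255°): r_1=1.9319, r_2=1.7321, r_3=1.7321, r_4=2.5882 — all match ✓
Only this pose fits every beam.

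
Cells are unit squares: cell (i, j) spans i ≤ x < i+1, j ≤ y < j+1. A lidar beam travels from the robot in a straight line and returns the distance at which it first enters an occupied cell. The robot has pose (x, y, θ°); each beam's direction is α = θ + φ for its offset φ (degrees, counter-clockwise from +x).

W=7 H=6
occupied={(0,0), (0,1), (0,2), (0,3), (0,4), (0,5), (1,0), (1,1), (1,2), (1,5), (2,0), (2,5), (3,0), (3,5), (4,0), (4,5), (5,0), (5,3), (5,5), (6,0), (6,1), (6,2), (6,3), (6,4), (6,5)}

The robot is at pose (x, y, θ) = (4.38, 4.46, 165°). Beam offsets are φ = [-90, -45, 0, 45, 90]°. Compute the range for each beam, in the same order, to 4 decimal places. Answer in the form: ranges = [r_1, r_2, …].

ranges = [0.5590, 0.6235, 2.0864, 2.9200, 3.5821]

beam 1: φ=-90°, α=75°
  d=(0.2588,0.9659)  start (4,4)  tX=2.3955 tY=0.5590  stride 1/|dx|=3.8637 1/|dy|=1.0353
    cross y-line → (4,5), t=0.5590 (wall)
  → r_1 = 0.5590
beam 2: φ=-45°, α=120°
  d=(-0.5000,0.8660)  start (4,4)  tX=0.7600 tY=0.6235  stride 1/|dx|=2.0000 1/|dy|=1.1547
    cross y-line → (4,5), t=0.6235 (wall)
  → r_2 = 0.6235
beam 3: φ=0°, α=165°
  d=(-0.9659,0.2588)  start (4,4)  tX=0.3934 tY=2.0864  stride 1/|dx|=1.0353 1/|dy|=3.8637
    cross x-line → (3,4), t=0.3934
    cross x-line → (2,4), t=1.4287
    cross y-line → (2,5), t=2.0864 (wall)
  → r_3 = 2.0864
beam 4: φ=45°, α=210°
  d=(-0.8660,-0.5000)  start (4,4)  tX=0.4388 tY=0.9200  stride 1/|dx|=1.1547 1/|dy|=2.0000
    cross x-line → (3,4), t=0.4388
    cross y-line → (3,3), t=0.9200
    cross x-line → (2,3), t=1.5935
    cross x-line → (1,3), t=2.7482
    cross y-line → (1,2), t=2.9200 (wall)
  → r_4 = 2.9200
beam 5: φ=90°, α=255°
  d=(-0.2588,-0.9659)  start (4,4)  tX=1.4682 tY=0.4762  stride 1/|dx|=3.8637 1/|dy|=1.0353
    cross y-line → (4,3), t=0.4762
    cross x-line → (3,3), t=1.4682
    cross y-line → (3,2), t=1.5115
    cross y-line → (3,1), t=2.5468
    cross y-line → (3,0), t=3.5821 (wall)
  → r_5 = 3.5821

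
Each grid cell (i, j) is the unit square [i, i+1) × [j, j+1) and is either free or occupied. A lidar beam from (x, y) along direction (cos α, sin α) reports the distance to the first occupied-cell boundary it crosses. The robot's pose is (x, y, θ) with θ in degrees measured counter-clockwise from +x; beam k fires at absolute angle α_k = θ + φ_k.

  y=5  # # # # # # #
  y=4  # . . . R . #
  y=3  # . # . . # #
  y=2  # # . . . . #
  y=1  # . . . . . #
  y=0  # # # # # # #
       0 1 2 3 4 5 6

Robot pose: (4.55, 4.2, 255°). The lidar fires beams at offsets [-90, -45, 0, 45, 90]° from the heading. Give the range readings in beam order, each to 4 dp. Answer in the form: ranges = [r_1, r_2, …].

ranges = [3.0910, 1.7898, 3.3129, 0.9000, 0.7727]

beam 1: φ=-90°, α=165°
  direction (-0.9659, 0.2588); cell (4,4); t to first gridline: x 0.5694, y 3.0910 (then +1.0353 / +3.8637)
    (3,4) via x @ 0.5694
    (2,4) via x @ 1.6047
    (1,4) via x @ 2.6400
    (1,5) via y @ 3.0910  # hit
  → r_1 = 3.0910
beam 2: φ=-45°, α=210°
  direction (-0.8660, -0.5000); cell (4,4); t to first gridline: x 0.6351, y 0.4000 (then +1.1547 / +2.0000)
    (4,3) via y @ 0.4000
    (3,3) via x @ 0.6351
    (2,3) via x @ 1.7898  # hit
  → r_2 = 1.7898
beam 3: φ=0°, α=255°
  direction (-0.2588, -0.9659); cell (4,4); t to first gridline: x 2.1250, y 0.2071 (then +3.8637 / +1.0353)
    (4,3) via y @ 0.2071
    (4,2) via y @ 1.2423
    (3,2) via x @ 2.1250
    (3,1) via y @ 2.2776
    (3,0) via y @ 3.3129  # hit
  → r_3 = 3.3129
beam 4: φ=45°, α=300°
  direction (0.5000, -0.8660); cell (4,4); t to first gridline: x 0.9000, y 0.2309 (then +2.0000 / +1.1547)
    (4,3) via y @ 0.2309
    (5,3) via x @ 0.9000  # hit
  → r_4 = 0.9000
beam 5: φ=90°, α=345°
  direction (0.9659, -0.2588); cell (4,4); t to first gridline: x 0.4659, y 0.7727 (then +1.0353 / +3.8637)
    (5,4) via x @ 0.4659
    (5,3) via y @ 0.7727  # hit
  → r_5 = 0.7727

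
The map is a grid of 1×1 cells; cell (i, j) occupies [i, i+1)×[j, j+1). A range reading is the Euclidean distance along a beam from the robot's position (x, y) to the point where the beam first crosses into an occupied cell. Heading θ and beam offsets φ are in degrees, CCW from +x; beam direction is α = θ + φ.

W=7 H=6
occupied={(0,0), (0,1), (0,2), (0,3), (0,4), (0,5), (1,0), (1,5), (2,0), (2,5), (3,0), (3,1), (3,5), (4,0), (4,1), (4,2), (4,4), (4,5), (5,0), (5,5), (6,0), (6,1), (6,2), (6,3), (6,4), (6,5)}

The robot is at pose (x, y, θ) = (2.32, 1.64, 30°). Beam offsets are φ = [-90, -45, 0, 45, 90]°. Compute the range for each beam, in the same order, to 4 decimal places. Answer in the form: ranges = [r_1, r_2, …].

ranges = [0.7390, 0.7040, 1.9399, 3.4785, 2.6400]

beam 1: φ=-90°, α=300°
  d=(0.5000,-0.8660)  start (2,1)  tX=1.3600 tY=0.7390  stride 1/|dx|=2.0000 1/|dy|=1.1547
    cross y-line → (2,0), t=0.7390 (wall)
  → r_1 = 0.7390
beam 2: φ=-45°, α=345°
  d=(0.9659,-0.2588)  start (2,1)  tX=0.7040 tY=2.4728  stride 1/|dx|=1.0353 1/|dy|=3.8637
    cross x-line → (3,1), t=0.7040 (wall)
  → r_2 = 0.7040
beam 3: φ=0°, α=30°
  d=(0.8660,0.5000)  start (2,1)  tX=0.7852 tY=0.7200  stride 1/|dx|=1.1547 1/|dy|=2.0000
    cross y-line → (2,2), t=0.7200
    cross x-line → (3,2), t=0.7852
    cross x-line → (4,2), t=1.9399 (wall)
  → r_3 = 1.9399
beam 4: φ=45°, α=75°
  d=(0.2588,0.9659)  start (2,1)  tX=2.6273 tY=0.3727  stride 1/|dx|=3.8637 1/|dy|=1.0353
    cross y-line → (2,2), t=0.3727
    cross y-line → (2,3), t=1.4080
    cross y-line → (2,4), t=2.4433
    cross x-line → (3,4), t=2.6273
    cross y-line → (3,5), t=3.4785 (wall)
  → r_4 = 3.4785
beam 5: φ=90°, α=120°
  d=(-0.5000,0.8660)  start (2,1)  tX=0.6400 tY=0.4157  stride 1/|dx|=2.0000 1/|dy|=1.1547
    cross y-line → (2,2), t=0.4157
    cross x-line → (1,2), t=0.6400
    cross y-line → (1,3), t=1.5704
    cross x-line → (0,3), t=2.6400 (wall)
  → r_5 = 2.6400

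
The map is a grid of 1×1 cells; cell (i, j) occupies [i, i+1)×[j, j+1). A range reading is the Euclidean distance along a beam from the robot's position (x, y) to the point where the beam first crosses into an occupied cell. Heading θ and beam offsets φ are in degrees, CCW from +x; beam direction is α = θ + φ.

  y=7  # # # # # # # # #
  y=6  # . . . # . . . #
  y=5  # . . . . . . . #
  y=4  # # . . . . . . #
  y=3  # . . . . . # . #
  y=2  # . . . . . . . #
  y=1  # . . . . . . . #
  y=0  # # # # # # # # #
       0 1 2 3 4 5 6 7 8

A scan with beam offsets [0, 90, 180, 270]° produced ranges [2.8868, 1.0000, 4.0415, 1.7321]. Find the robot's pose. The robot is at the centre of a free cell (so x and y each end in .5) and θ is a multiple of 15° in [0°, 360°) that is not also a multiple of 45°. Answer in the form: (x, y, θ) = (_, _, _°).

Enumerate (i+0.5, j+0.5, θ) over the 39 free cells and 16 admissible headings. For each, cast all 4 beams and compare to the given ranges.
  (3.5, 5.5, 210°): beam 1 = 1.7321 ≠ 2.8868 ✗
  (2.5, 1.5, 300°): beam 1 = 0.5774 ≠ 2.8868 ✗
  (3.5, 6.5, 330°): beam 1 = 0.5774 ≠ 2.8868 ✗
  (6.5, 6.5, 30°): beam 1 = 1.0000 ≠ 2.8868 ✗
  (7.5, 3.5, 60°): beam 1 = 1.0000 ≠ 2.8868 ✗
  …
  (5.5, 2.5, 330°): r_1=2.8868, r_2=1.0000, r_3=4.0415, r_4=1.7321 — all match ✓
No second candidate reproduces the full scan.

(x, y, θ) = (5.5, 2.5, 330°)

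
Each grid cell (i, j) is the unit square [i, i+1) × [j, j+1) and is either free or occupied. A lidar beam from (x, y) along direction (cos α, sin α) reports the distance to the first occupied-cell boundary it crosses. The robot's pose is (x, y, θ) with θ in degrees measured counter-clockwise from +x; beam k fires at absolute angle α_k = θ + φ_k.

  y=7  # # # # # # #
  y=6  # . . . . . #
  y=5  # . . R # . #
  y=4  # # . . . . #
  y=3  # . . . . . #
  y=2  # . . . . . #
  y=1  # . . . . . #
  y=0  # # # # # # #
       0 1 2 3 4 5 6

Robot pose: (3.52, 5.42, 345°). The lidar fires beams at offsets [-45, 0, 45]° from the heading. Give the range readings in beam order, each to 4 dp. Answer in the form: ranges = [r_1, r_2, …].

ranges = [4.9600, 0.4969, 0.5543]

beam 1: φ=-45°, α=300°
  d=(0.5000,-0.8660)  start (3,5)  tX=0.9600 tY=0.4850  stride 1/|dx|=2.0000 1/|dy|=1.1547
    cross y-line → (3,4), t=0.4850
    cross x-line → (4,4), t=0.9600
    cross y-line → (4,3), t=1.6397
    cross y-line → (4,2), t=2.7944
    cross x-line → (5,2), t=2.9600
    cross y-line → (5,1), t=3.9491
    cross x-line → (6,1), t=4.9600 (wall)
  → r_1 = 4.9600
beam 2: φ=0°, α=345°
  d=(0.9659,-0.2588)  start (3,5)  tX=0.4969 tY=1.6228  stride 1/|dx|=1.0353 1/|dy|=3.8637
    cross x-line → (4,5), t=0.4969 (wall)
  → r_2 = 0.4969
beam 3: φ=45°, α=30°
  d=(0.8660,0.5000)  start (3,5)  tX=0.5543 tY=1.1600  stride 1/|dx|=1.1547 1/|dy|=2.0000
    cross x-line → (4,5), t=0.5543 (wall)
  → r_3 = 0.5543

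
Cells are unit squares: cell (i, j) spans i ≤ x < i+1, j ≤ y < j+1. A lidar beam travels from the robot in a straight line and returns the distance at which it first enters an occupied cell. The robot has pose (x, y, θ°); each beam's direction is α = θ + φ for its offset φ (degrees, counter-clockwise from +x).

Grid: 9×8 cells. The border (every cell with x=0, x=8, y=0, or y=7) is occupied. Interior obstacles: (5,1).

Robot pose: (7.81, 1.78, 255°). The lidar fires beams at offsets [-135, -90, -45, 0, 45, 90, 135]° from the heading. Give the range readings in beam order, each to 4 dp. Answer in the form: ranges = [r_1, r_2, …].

ranges = [6.0275, 7.0502, 1.5600, 0.8075, 0.3800, 0.1967, 0.2194]

beam 1: φ=-135°, α=120°
  cosα=-0.5000 sinα=0.8660 | (7,1) | tMaxX 1.6200 tMaxY 0.2540 | tΔX 2.0000 tΔY 1.1547
    t=0.2540 [y] (7,2)
    t=1.4087 [y] (7,3)
    t=1.6200 [x] (6,3)
    t=2.5634 [y] (6,4)
    t=3.6200 [x] (5,4)
    t=3.7181 [y] (5,5)
    t=4.8728 [y] (5,6)
    t=5.6200 [x] (4,6)
    t=6.0275 [y] (4,7) — stop
  → r_1 = 6.0275
beam 2: φ=-90°, α=165°
  cosα=-0.9659 sinα=0.2588 | (7,1) | tMaxX 0.8386 tMaxY 0.8500 | tΔX 1.0353 tΔY 3.8637
    t=0.8386 [x] (6,1)
    t=0.8500 [y] (6,2)
    t=1.8738 [x] (5,2)
    t=2.9091 [x] (4,2)
    t=3.9444 [x] (3,2)
    t=4.7137 [y] (3,3)
    t=4.9797 [x] (2,3)
    t=6.0150 [x] (1,3)
    t=7.0502 [x] (0,3) — stop
  → r_2 = 7.0502
beam 3: φ=-45°, α=210°
  cosα=-0.8660 sinα=-0.5000 | (7,1) | tMaxX 0.9353 tMaxY 1.5600 | tΔX 1.1547 tΔY 2.0000
    t=0.9353 [x] (6,1)
    t=1.5600 [y] (6,0) — stop
  → r_3 = 1.5600
beam 4: φ=0°, α=255°
  cosα=-0.2588 sinα=-0.9659 | (7,1) | tMaxX 3.1296 tMaxY 0.8075 | tΔX 3.8637 tΔY 1.0353
    t=0.8075 [y] (7,0) — stop
  → r_4 = 0.8075
beam 5: φ=45°, α=300°
  cosα=0.5000 sinα=-0.8660 | (7,1) | tMaxX 0.3800 tMaxY 0.9007 | tΔX 2.0000 tΔY 1.1547
    t=0.3800 [x] (8,1) — stop
  → r_5 = 0.3800
beam 6: φ=90°, α=345°
  cosα=0.9659 sinα=-0.2588 | (7,1) | tMaxX 0.1967 tMaxY 3.0137 | tΔX 1.0353 tΔY 3.8637
    t=0.1967 [x] (8,1) — stop
  → r_6 = 0.1967
beam 7: φ=135°, α=30°
  cosα=0.8660 sinα=0.5000 | (7,1) | tMaxX 0.2194 tMaxY 0.4400 | tΔX 1.1547 tΔY 2.0000
    t=0.2194 [x] (8,1) — stop
  → r_7 = 0.2194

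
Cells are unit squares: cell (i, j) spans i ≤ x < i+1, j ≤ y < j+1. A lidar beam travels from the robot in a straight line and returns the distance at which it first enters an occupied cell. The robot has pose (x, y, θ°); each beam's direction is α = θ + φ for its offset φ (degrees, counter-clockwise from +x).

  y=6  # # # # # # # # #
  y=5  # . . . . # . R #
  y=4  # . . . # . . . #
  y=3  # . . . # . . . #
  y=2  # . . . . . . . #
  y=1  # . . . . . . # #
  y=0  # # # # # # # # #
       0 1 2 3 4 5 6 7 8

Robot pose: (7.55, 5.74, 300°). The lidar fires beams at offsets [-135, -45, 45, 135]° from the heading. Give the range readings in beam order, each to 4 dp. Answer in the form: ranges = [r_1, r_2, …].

ranges = [1.0046, 4.9072, 0.4659, 0.2692]

beam 1: φ=-135°, α=165°
  cosα=-0.9659 sinα=0.2588 | (7,5) | tMaxX 0.5694 tMaxY 1.0046 | tΔX 1.0353 tΔY 3.8637
    t=0.5694 [x] (6,5)
    t=1.0046 [y] (6,6) — stop
  → r_1 = 1.0046
beam 2: φ=-45°, α=255°
  cosα=-0.2588 sinα=-0.9659 | (7,5) | tMaxX 2.1250 tMaxY 0.7661 | tΔX 3.8637 tΔY 1.0353
    t=0.7661 [y] (7,4)
    t=1.8014 [y] (7,3)
    t=2.1250 [x] (6,3)
    t=2.8367 [y] (6,2)
    t=3.8719 [y] (6,1)
    t=4.9072 [y] (6,0) — stop
  → r_2 = 4.9072
beam 3: φ=45°, α=345°
  cosα=0.9659 sinα=-0.2588 | (7,5) | tMaxX 0.4659 tMaxY 2.8591 | tΔX 1.0353 tΔY 3.8637
    t=0.4659 [x] (8,5) — stop
  → r_3 = 0.4659
beam 4: φ=135°, α=75°
  cosα=0.2588 sinα=0.9659 | (7,5) | tMaxX 1.7387 tMaxY 0.2692 | tΔX 3.8637 tΔY 1.0353
    t=0.2692 [y] (7,6) — stop
  → r_4 = 0.2692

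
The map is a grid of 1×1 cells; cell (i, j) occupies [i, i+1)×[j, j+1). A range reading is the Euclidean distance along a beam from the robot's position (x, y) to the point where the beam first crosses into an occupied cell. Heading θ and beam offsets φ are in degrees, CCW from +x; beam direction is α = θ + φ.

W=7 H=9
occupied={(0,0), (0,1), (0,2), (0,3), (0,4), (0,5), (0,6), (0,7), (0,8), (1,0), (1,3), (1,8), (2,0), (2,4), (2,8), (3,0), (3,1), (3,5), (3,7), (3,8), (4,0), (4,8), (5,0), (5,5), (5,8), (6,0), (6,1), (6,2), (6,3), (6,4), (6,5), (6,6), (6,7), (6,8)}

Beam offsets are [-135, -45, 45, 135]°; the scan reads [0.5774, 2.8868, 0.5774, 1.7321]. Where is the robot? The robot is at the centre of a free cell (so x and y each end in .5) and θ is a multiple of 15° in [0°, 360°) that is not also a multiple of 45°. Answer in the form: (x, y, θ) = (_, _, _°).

The pose lattice has 29·16 = 464 candidates. Test each by forward raycasting.
  (1.5, 7.5, 285°): beam 2 = 1.0000 ≠ 2.8868 ✗
  (1.5, 4.5, 345°): beam 2 = 0.5774 ≠ 2.8868 ✗
  (4.5, 5.5, 120°): beam 1 = 0.5176 ≠ 0.5774 ✗
  …
  (3.5, 6.5, 195°): r_1=0.5774, r_2=2.8868, r_3=0.5774, r_4=1.7321 — all match ✓
Only this pose fits every beam.

(x, y, θ) = (3.5, 6.5, 195°)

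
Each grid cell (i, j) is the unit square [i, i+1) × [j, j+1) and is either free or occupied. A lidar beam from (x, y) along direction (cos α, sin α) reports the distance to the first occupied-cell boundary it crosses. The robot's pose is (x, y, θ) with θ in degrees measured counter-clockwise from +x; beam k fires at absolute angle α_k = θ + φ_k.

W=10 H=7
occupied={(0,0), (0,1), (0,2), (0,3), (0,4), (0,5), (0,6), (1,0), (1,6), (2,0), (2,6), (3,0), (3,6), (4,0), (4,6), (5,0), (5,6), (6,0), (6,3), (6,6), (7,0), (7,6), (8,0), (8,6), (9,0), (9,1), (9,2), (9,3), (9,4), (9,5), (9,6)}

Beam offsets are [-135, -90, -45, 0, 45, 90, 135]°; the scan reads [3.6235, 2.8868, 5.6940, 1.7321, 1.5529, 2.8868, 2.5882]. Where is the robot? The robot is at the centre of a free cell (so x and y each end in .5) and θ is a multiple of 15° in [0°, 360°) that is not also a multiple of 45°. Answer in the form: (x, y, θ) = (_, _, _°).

Candidates: 39 free-cell centres × 16 headings = 624 poses. Raycast each; keep the one whose scan matches to 4 dp.
  (6.5, 1.5, 165°): beam 1 = 2.8868 ≠ 3.6235 ✗
  (5.5, 1.5, 255°): beam 1 = 5.1962 ≠ 3.6235 ✗
  (3.5, 5.5, 285°): beam 1 = 1.0000 ≠ 3.6235 ✗
  …
  (3.5, 4.5, 60°): r_1=3.6235, r_2=2.8868, r_3=5.6940, r_4=1.7321, r_5=1.5529, r_6=2.8868, r_7=2.5882 — all match ✓
Unique over the lattice → pose = (3.5, 4.5, 60°).

(x, y, θ) = (3.5, 4.5, 60°)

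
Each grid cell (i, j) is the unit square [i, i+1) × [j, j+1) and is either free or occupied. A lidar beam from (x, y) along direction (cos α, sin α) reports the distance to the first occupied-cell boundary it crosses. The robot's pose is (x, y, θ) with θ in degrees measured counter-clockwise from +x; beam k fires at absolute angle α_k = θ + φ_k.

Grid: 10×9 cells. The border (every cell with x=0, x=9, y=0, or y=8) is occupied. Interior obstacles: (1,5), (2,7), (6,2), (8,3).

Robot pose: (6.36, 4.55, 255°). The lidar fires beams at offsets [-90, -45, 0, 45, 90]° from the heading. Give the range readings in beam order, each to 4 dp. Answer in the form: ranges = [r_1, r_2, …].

beam 1: φ=-90°, α=165°
  direction (-0.9659, 0.2588); cell (6,4); t to first gridline: x 0.3727, y 1.7387 (then +1.0353 / +3.8637)
    (5,4) via x @ 0.3727
    (4,4) via x @ 1.4080
    (4,5) via y @ 1.7387
    (3,5) via x @ 2.4433
    (2,5) via x @ 3.4785
    (1,5) via x @ 4.5138  # hit
  → r_1 = 4.5138
beam 2: φ=-45°, α=210°
  direction (-0.8660, -0.5000); cell (6,4); t to first gridline: x 0.4157, y 1.1000 (then +1.1547 / +2.0000)
    (5,4) via x @ 0.4157
    (5,3) via y @ 1.1000
    (4,3) via x @ 1.5704
    (3,3) via x @ 2.7251
    (3,2) via y @ 3.1000
    (2,2) via x @ 3.8798
    (1,2) via x @ 5.0345
    (1,1) via y @ 5.1000
    (0,1) via x @ 6.1892  # hit
  → r_2 = 6.1892
beam 3: φ=0°, α=255°
  direction (-0.2588, -0.9659); cell (6,4); t to first gridline: x 1.3909, y 0.5694 (then +3.8637 / +1.0353)
    (6,3) via y @ 0.5694
    (5,3) via x @ 1.3909
    (5,2) via y @ 1.6047
    (5,1) via y @ 2.6400
    (5,0) via y @ 3.6752  # hit
  → r_3 = 3.6752
beam 4: φ=45°, α=300°
  direction (0.5000, -0.8660); cell (6,4); t to first gridline: x 1.2800, y 0.6351 (then +2.0000 / +1.1547)
    (6,3) via y @ 0.6351
    (7,3) via x @ 1.2800
    (7,2) via y @ 1.7898
    (7,1) via y @ 2.9445
    (8,1) via x @ 3.2800
    (8,0) via y @ 4.0992  # hit
  → r_4 = 4.0992
beam 5: φ=90°, α=345°
  direction (0.9659, -0.2588); cell (6,4); t to first gridline: x 0.6626, y 2.1250 (then +1.0353 / +3.8637)
    (7,4) via x @ 0.6626
    (8,4) via x @ 1.6979
    (8,3) via y @ 2.1250  # hit
  → r_5 = 2.1250

ranges = [4.5138, 6.1892, 3.6752, 4.0992, 2.1250]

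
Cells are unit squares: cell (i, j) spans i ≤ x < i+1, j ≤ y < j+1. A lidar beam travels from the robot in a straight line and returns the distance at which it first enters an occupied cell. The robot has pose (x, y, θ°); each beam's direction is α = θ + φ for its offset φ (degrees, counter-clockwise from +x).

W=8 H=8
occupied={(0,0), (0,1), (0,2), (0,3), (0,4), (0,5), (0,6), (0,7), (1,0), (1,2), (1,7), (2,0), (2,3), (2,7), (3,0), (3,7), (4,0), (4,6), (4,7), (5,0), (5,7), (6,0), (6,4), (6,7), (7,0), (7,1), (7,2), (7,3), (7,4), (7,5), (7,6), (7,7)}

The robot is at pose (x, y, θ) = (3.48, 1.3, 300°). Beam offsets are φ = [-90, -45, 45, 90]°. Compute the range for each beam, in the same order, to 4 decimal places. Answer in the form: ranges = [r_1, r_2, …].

ranges = [0.6000, 0.3106, 1.1591, 4.0645]

beam 1: φ=-90°, α=210°
  dir = (cos 210°, sin 210°) = (-0.8660, -0.5000); from cell (3,1)
  next x-line at t=0.5543, next y-line at t=0.6000; Δt_x=1.1547, Δt_y=2.0000
    x: enter (2,1) at t=0.5543
    y: enter (2,0) at t=0.6000 ← occupied
  → r_1 = 0.6000
beam 2: φ=-45°, α=255°
  dir = (cos 255°, sin 255°) = (-0.2588, -0.9659); from cell (3,1)
  next x-line at t=1.8546, next y-line at t=0.3106; Δt_x=3.8637, Δt_y=1.0353
    y: enter (3,0) at t=0.3106 ← occupied
  → r_2 = 0.3106
beam 3: φ=45°, α=345°
  dir = (cos 345°, sin 345°) = (0.9659, -0.2588); from cell (3,1)
  next x-line at t=0.5383, next y-line at t=1.1591; Δt_x=1.0353, Δt_y=3.8637
    x: enter (4,1) at t=0.5383
    y: enter (4,0) at t=1.1591 ← occupied
  → r_3 = 1.1591
beam 4: φ=90°, α=30°
  dir = (cos 30°, sin 30°) = (0.8660, 0.5000); from cell (3,1)
  next x-line at t=0.6004, next y-line at t=1.4000; Δt_x=1.1547, Δt_y=2.0000
    x: enter (4,1) at t=0.6004
    y: enter (4,2) at t=1.4000
    x: enter (5,2) at t=1.7551
    x: enter (6,2) at t=2.9098
    y: enter (6,3) at t=3.4000
    x: enter (7,3) at t=4.0645 ← occupied
  → r_4 = 4.0645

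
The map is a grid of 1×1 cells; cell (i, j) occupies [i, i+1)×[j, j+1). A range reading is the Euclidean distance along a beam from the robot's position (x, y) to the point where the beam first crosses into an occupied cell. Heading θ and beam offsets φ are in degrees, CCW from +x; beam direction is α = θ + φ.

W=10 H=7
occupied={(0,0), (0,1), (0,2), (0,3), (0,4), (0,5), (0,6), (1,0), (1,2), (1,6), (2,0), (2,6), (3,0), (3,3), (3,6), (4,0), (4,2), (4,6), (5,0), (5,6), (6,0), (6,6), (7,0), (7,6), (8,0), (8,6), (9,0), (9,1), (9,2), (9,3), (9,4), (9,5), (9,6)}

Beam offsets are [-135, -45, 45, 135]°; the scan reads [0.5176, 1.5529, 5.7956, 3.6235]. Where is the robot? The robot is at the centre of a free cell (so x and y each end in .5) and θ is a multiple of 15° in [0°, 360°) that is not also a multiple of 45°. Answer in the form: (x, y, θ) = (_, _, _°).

Enumerate (i+0.5, j+0.5, θ) over the 37 free cells and 16 admissible headings. For each, cast all 4 beams and compare to the given ranges.
  (2.5, 4.5, 15°): beam 1 = 1.7321 ≠ 0.5176 ✗
  (6.5, 4.5, 30°): beam 1 = 3.6235 ≠ 0.5176 ✗
  (1.5, 3.5, 300°): beam 2 = 0.5176 ≠ 1.5529 ✗
  (8.5, 5.5, 330°): beam 1 = 7.7646 ≠ 0.5176 ✗
  …
  (8.5, 4.5, 120°): r_1=0.5176, r_2=1.5529, r_3=5.7956, r_4=3.6235 — all match ✓
Only this pose fits every beam.

(x, y, θ) = (8.5, 4.5, 120°)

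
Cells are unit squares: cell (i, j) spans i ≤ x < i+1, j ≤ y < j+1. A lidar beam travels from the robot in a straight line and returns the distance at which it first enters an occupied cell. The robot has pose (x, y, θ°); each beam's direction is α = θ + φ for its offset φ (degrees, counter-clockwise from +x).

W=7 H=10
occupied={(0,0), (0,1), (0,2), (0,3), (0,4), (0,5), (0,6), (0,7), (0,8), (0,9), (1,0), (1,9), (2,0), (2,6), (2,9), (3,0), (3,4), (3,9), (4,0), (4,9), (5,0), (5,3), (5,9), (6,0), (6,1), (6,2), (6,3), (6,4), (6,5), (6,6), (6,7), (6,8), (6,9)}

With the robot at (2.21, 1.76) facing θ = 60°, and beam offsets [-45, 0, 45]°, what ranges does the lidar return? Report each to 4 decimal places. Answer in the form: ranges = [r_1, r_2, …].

ranges = [3.9237, 2.5865, 4.6751]

beam 1: φ=-45°, α=15°
  cosα=0.9659 sinα=0.2588 | (2,1) | tMaxX 0.8179 tMaxY 0.9273 | tΔX 1.0353 tΔY 3.8637
    t=0.8179 [x] (3,1)
    t=0.9273 [y] (3,2)
    t=1.8531 [x] (4,2)
    t=2.8884 [x] (5,2)
    t=3.9237 [x] (6,2) — stop
  → r_1 = 3.9237
beam 2: φ=0°, α=60°
  cosα=0.5000 sinα=0.8660 | (2,1) | tMaxX 1.5800 tMaxY 0.2771 | tΔX 2.0000 tΔY 1.1547
    t=0.2771 [y] (2,2)
    t=1.4318 [y] (2,3)
    t=1.5800 [x] (3,3)
    t=2.5865 [y] (3,4) — stop
  → r_2 = 2.5865
beam 3: φ=45°, α=105°
  cosα=-0.2588 sinα=0.9659 | (2,1) | tMaxX 0.8114 tMaxY 0.2485 | tΔX 3.8637 tΔY 1.0353
    t=0.2485 [y] (2,2)
    t=0.8114 [x] (1,2)
    t=1.2837 [y] (1,3)
    t=2.3190 [y] (1,4)
    t=3.3543 [y] (1,5)
    t=4.3896 [y] (1,6)
    t=4.6751 [x] (0,6) — stop
  → r_3 = 4.6751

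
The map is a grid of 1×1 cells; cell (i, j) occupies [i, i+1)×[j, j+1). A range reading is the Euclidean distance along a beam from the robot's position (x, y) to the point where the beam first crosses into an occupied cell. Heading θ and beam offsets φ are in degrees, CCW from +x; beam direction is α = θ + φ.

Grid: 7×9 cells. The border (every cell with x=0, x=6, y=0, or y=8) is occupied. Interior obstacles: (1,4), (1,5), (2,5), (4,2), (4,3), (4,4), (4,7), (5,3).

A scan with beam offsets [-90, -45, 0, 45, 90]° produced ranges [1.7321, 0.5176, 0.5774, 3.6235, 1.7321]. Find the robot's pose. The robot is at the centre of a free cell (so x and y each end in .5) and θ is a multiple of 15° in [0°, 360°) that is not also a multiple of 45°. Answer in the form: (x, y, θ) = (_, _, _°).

(x, y, θ) = (4.5, 6.5, 120°)

Candidates: 27 free-cell centres × 16 headings = 432 poses. Raycast each; keep the one whose scan matches to 4 dp.
  (4.5, 1.5, 75°): beam 1 = 1.5529 ≠ 1.7321 ✗
  (2.5, 7.5, 300°): beam 2 = 1.5529 ≠ 0.5176 ✗
  (3.5, 5.5, 285°): beam 1 = 0.5176 ≠ 1.7321 ✗
  (2.5, 4.5, 30°): beam 1 = 4.0415 ≠ 1.7321 ✗
  …
  (4.5, 6.5, 120°): r_1=1.7321, r_2=0.5176, r_3=0.5774, r_4=3.6235, r_5=1.7321 — all match ✓
Only this pose fits every beam.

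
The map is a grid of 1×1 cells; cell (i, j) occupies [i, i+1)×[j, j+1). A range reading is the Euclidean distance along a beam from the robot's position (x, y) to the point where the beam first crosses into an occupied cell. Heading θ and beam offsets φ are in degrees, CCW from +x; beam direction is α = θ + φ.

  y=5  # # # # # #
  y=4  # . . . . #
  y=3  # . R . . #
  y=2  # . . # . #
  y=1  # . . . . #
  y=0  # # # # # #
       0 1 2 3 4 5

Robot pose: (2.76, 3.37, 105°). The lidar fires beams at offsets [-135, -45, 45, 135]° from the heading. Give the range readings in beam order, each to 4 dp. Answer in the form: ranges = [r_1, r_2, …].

ranges = [0.7400, 1.8822, 2.0323, 2.7366]

beam 1: φ=-135°, α=330°
  cosα=0.8660 sinα=-0.5000 | (2,3) | tMaxX 0.2771 tMaxY 0.7400 | tΔX 1.1547 tΔY 2.0000
    t=0.2771 [x] (3,3)
    t=0.7400 [y] (3,2) — stop
  → r_1 = 0.7400
beam 2: φ=-45°, α=60°
  cosα=0.5000 sinα=0.8660 | (2,3) | tMaxX 0.4800 tMaxY 0.7275 | tΔX 2.0000 tΔY 1.1547
    t=0.4800 [x] (3,3)
    t=0.7275 [y] (3,4)
    t=1.8822 [y] (3,5) — stop
  → r_2 = 1.8822
beam 3: φ=45°, α=150°
  cosα=-0.8660 sinα=0.5000 | (2,3) | tMaxX 0.8776 tMaxY 1.2600 | tΔX 1.1547 tΔY 2.0000
    t=0.8776 [x] (1,3)
    t=1.2600 [y] (1,4)
    t=2.0323 [x] (0,4) — stop
  → r_3 = 2.0323
beam 4: φ=135°, α=240°
  cosα=-0.5000 sinα=-0.8660 | (2,3) | tMaxX 1.5200 tMaxY 0.4272 | tΔX 2.0000 tΔY 1.1547
    t=0.4272 [y] (2,2)
    t=1.5200 [x] (1,2)
    t=1.5819 [y] (1,1)
    t=2.7366 [y] (1,0) — stop
  → r_4 = 2.7366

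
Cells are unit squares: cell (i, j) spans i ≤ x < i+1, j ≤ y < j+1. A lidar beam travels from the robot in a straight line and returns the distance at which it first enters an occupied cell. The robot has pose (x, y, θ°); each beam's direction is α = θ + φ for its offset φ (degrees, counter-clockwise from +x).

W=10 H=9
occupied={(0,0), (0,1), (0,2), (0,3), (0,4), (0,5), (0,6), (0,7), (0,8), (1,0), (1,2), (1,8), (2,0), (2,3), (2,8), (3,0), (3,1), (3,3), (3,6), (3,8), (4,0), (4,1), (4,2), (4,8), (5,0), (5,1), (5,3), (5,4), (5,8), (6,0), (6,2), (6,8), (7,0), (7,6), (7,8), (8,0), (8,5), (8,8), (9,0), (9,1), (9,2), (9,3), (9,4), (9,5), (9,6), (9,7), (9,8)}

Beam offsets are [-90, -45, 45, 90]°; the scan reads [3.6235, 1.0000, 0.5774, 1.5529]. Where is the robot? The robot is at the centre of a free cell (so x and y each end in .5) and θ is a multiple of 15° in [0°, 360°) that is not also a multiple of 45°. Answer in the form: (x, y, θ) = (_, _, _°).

(x, y, θ) = (1.5, 4.5, 165°)

The pose lattice has 43·16 = 688 candidates. Test each by forward raycasting.
  (3.5, 2.5, 75°): beam 1 = 0.5176 ≠ 3.6235 ✗
  (2.5, 7.5, 300°): beam 1 = 1.7321 ≠ 3.6235 ✗
  (7.5, 7.5, 30°): beam 1 = 0.5774 ≠ 3.6235 ✗
  (4.5, 6.5, 195°): beam 1 = 1.5529 ≠ 3.6235 ✗
  …
  (1.5, 4.5, 165°): r_1=3.6235, r_2=1.0000, r_3=0.5774, r_4=1.5529 — all match ✓
Unique over the lattice → pose = (1.5, 4.5, 165°).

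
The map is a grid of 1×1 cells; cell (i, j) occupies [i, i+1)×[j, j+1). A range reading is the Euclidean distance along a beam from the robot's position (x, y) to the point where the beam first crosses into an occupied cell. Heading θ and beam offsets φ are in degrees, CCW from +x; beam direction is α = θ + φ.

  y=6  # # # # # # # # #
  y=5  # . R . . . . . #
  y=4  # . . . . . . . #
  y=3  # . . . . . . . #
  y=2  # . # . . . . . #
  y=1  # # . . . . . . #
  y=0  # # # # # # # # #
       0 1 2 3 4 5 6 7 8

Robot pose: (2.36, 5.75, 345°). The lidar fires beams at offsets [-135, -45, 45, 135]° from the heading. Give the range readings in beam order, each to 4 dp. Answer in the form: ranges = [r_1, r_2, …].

beam 1: φ=-135°, α=210°
  dir = (cos 210°, sin 210°) = (-0.8660, -0.5000); from cell (2,5)
  next x-line at t=0.4157, next y-line at t=1.5000; Δt_x=1.1547, Δt_y=2.0000
    x: enter (1,5) at t=0.4157
    y: enter (1,4) at t=1.5000
    x: enter (0,4) at t=1.5704 ← occupied
  → r_1 = 1.5704
beam 2: φ=-45°, α=300°
  dir = (cos 300°, sin 300°) = (0.5000, -0.8660); from cell (2,5)
  next x-line at t=1.2800, next y-line at t=0.8660; Δt_x=2.0000, Δt_y=1.1547
    y: enter (2,4) at t=0.8660
    x: enter (3,4) at t=1.2800
    y: enter (3,3) at t=2.0207
    y: enter (3,2) at t=3.1754
    x: enter (4,2) at t=3.2800
    y: enter (4,1) at t=4.3301
    x: enter (5,1) at t=5.2800
    y: enter (5,0) at t=5.4848 ← occupied
  → r_2 = 5.4848
beam 3: φ=45°, α=30°
  dir = (cos 30°, sin 30°) = (0.8660, 0.5000); from cell (2,5)
  next x-line at t=0.7390, next y-line at t=0.5000; Δt_x=1.1547, Δt_y=2.0000
    y: enter (2,6) at t=0.5000 ← occupied
  → r_3 = 0.5000
beam 4: φ=135°, α=120°
  dir = (cos 120°, sin 120°) = (-0.5000, 0.8660); from cell (2,5)
  next x-line at t=0.7200, next y-line at t=0.2887; Δt_x=2.0000, Δt_y=1.1547
    y: enter (2,6) at t=0.2887 ← occupied
  → r_4 = 0.2887

ranges = [1.5704, 5.4848, 0.5000, 0.2887]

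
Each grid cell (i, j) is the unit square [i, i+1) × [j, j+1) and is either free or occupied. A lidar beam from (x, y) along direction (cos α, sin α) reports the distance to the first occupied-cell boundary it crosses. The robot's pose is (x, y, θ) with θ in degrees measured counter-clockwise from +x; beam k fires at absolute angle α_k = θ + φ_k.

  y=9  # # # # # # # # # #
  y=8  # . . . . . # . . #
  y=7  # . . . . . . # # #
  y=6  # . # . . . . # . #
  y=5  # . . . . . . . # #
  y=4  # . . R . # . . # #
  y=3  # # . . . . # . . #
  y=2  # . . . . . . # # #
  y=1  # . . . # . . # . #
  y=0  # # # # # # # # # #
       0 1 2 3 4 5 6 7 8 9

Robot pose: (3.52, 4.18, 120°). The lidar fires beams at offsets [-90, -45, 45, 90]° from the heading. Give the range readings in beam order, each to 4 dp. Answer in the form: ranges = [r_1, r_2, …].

ranges = [4.0184, 4.9900, 2.6089, 1.7551]

beam 1: φ=-90°, α=30°
  direction (0.8660, 0.5000); cell (3,4); t to first gridline: x 0.5543, y 1.6400 (then +1.1547 / +2.0000)
    (4,4) via x @ 0.5543
    (4,5) via y @ 1.6400
    (5,5) via x @ 1.7090
    (6,5) via x @ 2.8637
    (6,6) via y @ 3.6400
    (7,6) via x @ 4.0184  # hit
  → r_1 = 4.0184
beam 2: φ=-45°, α=75°
  direction (0.2588, 0.9659); cell (3,4); t to first gridline: x 1.8546, y 0.8489 (then +3.8637 / +1.0353)
    (3,5) via y @ 0.8489
    (4,5) via x @ 1.8546
    (4,6) via y @ 1.8842
    (4,7) via y @ 2.9195
    (4,8) via y @ 3.9548
    (4,9) via y @ 4.9900  # hit
  → r_2 = 4.9900
beam 3: φ=45°, α=165°
  direction (-0.9659, 0.2588); cell (3,4); t to first gridline: x 0.5383, y 3.1682 (then +1.0353 / +3.8637)
    (2,4) via x @ 0.5383
    (1,4) via x @ 1.5736
    (0,4) via x @ 2.6089  # hit
  → r_3 = 2.6089
beam 4: φ=90°, α=210°
  direction (-0.8660, -0.5000); cell (3,4); t to first gridline: x 0.6004, y 0.3600 (then +1.1547 / +2.0000)
    (3,3) via y @ 0.3600
    (2,3) via x @ 0.6004
    (1,3) via x @ 1.7551  # hit
  → r_4 = 1.7551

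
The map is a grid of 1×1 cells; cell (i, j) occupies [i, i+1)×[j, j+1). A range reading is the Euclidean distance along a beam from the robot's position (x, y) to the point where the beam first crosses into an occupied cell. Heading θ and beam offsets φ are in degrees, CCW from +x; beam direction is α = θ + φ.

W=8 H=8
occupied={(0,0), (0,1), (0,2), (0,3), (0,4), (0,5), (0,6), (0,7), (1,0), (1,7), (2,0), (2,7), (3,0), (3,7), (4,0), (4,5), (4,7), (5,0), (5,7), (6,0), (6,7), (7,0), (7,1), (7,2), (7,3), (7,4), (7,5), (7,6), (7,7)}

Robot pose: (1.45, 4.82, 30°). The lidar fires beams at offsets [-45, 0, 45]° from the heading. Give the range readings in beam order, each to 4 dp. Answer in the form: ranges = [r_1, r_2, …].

beam 1: φ=-45°, α=345°
  d=(0.9659,-0.2588)  start (1,4)  tX=0.5694 tY=3.1682  stride 1/|dx|=1.0353 1/|dy|=3.8637
    cross x-line → (2,4), t=0.5694
    cross x-line → (3,4), t=1.6047
    cross x-line → (4,4), t=2.6400
    cross y-line → (4,3), t=3.1682
    cross x-line → (5,3), t=3.6752
    cross x-line → (6,3), t=4.7105
    cross x-line → (7,3), t=5.7458 (wall)
  → r_1 = 5.7458
beam 2: φ=0°, α=30°
  d=(0.8660,0.5000)  start (1,4)  tX=0.6351 tY=0.3600  stride 1/|dx|=1.1547 1/|dy|=2.0000
    cross y-line → (1,5), t=0.3600
    cross x-line → (2,5), t=0.6351
    cross x-line → (3,5), t=1.7898
    cross y-line → (3,6), t=2.3600
    cross x-line → (4,6), t=2.9445
    cross x-line → (5,6), t=4.0992
    cross y-line → (5,7), t=4.3600 (wall)
  → r_2 = 4.3600
beam 3: φ=45°, α=75°
  d=(0.2588,0.9659)  start (1,4)  tX=2.1250 tY=0.1863  stride 1/|dx|=3.8637 1/|dy|=1.0353
    cross y-line → (1,5), t=0.1863
    cross y-line → (1,6), t=1.2216
    cross x-line → (2,6), t=2.1250
    cross y-line → (2,7), t=2.2569 (wall)
  → r_3 = 2.2569

ranges = [5.7458, 4.3600, 2.2569]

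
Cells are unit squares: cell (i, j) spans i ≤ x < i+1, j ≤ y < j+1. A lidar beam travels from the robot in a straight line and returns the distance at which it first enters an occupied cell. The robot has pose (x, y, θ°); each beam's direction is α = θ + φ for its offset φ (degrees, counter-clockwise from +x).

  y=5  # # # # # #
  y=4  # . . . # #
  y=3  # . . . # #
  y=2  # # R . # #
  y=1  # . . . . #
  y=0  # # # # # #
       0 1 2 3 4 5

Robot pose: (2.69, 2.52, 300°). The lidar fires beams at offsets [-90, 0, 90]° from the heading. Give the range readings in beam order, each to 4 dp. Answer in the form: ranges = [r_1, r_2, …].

beam 1: φ=-90°, α=210°
  cosα=-0.8660 sinα=-0.5000 | (2,2) | tMaxX 0.7967 tMaxY 1.0400 | tΔX 1.1547 tΔY 2.0000
    t=0.7967 [x] (1,2) — stop
  → r_1 = 0.7967
beam 2: φ=0°, α=300°
  cosα=0.5000 sinα=-0.8660 | (2,2) | tMaxX 0.6200 tMaxY 0.6004 | tΔX 2.0000 tΔY 1.1547
    t=0.6004 [y] (2,1)
    t=0.6200 [x] (3,1)
    t=1.7551 [y] (3,0) — stop
  → r_2 = 1.7551
beam 3: φ=90°, α=30°
  cosα=0.8660 sinα=0.5000 | (2,2) | tMaxX 0.3580 tMaxY 0.9600 | tΔX 1.1547 tΔY 2.0000
    t=0.3580 [x] (3,2)
    t=0.9600 [y] (3,3)
    t=1.5127 [x] (4,3) — stop
  → r_3 = 1.5127

ranges = [0.7967, 1.7551, 1.5127]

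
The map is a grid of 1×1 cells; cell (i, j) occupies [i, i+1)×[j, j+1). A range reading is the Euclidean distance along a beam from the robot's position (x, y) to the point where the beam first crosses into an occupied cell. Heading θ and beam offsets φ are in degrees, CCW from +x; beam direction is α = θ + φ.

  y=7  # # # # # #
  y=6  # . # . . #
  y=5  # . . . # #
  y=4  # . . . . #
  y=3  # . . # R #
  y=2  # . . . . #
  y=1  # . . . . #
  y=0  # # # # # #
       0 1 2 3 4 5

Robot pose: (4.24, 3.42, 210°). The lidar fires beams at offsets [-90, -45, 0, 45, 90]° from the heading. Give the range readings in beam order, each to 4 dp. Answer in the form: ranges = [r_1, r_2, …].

beam 1: φ=-90°, α=120°
  direction (-0.5000, 0.8660); cell (4,3); t to first gridline: x 0.4800, y 0.6697 (then +2.0000 / +1.1547)
    (3,3) via x @ 0.4800  # hit
  → r_1 = 0.4800
beam 2: φ=-45°, α=165°
  direction (-0.9659, 0.2588); cell (4,3); t to first gridline: x 0.2485, y 2.2409 (then +1.0353 / +3.8637)
    (3,3) via x @ 0.2485  # hit
  → r_2 = 0.2485
beam 3: φ=0°, α=210°
  direction (-0.8660, -0.5000); cell (4,3); t to first gridline: x 0.2771, y 0.8400 (then +1.1547 / +2.0000)
    (3,3) via x @ 0.2771  # hit
  → r_3 = 0.2771
beam 4: φ=45°, α=255°
  direction (-0.2588, -0.9659); cell (4,3); t to first gridline: x 0.9273, y 0.4348 (then +3.8637 / +1.0353)
    (4,2) via y @ 0.4348
    (3,2) via x @ 0.9273
    (3,1) via y @ 1.4701
    (3,0) via y @ 2.5054  # hit
  → r_4 = 2.5054
beam 5: φ=90°, α=300°
  direction (0.5000, -0.8660); cell (4,3); t to first gridline: x 1.5200, y 0.4850 (then +2.0000 / +1.1547)
    (4,2) via y @ 0.4850
    (5,2) via x @ 1.5200  # hit
  → r_5 = 1.5200

ranges = [0.4800, 0.2485, 0.2771, 2.5054, 1.5200]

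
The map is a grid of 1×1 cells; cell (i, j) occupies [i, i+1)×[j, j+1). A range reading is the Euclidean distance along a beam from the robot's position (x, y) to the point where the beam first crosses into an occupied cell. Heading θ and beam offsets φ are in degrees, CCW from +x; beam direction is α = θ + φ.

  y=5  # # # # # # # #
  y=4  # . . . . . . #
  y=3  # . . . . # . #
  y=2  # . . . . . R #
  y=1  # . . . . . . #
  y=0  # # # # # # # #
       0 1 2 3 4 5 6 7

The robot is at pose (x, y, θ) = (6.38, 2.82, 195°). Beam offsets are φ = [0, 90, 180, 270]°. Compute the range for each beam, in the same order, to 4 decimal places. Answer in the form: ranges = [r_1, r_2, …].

ranges = [5.5698, 1.8842, 0.6419, 2.2569]

beam 1: φ=0°, α=195°
  dir = (cos 195°, sin 195°) = (-0.9659, -0.2588); from cell (6,2)
  next x-line at t=0.3934, next y-line at t=3.1682; Δt_x=1.0353, Δt_y=3.8637
    x: enter (5,2) at t=0.3934
    x: enter (4,2) at t=1.4287
    x: enter (3,2) at t=2.4640
    y: enter (3,1) at t=3.1682
    x: enter (2,1) at t=3.4992
    x: enter (1,1) at t=4.5345
    x: enter (0,1) at t=5.5698 ← occupied
  → r_1 = 5.5698
beam 2: φ=90°, α=285°
  dir = (cos 285°, sin 285°) = (0.2588, -0.9659); from cell (6,2)
  next x-line at t=2.3955, next y-line at t=0.8489; Δt_x=3.8637, Δt_y=1.0353
    y: enter (6,1) at t=0.8489
    y: enter (6,0) at t=1.8842 ← occupied
  → r_2 = 1.8842
beam 3: φ=180°, α=15°
  dir = (cos 15°, sin 15°) = (0.9659, 0.2588); from cell (6,2)
  next x-line at t=0.6419, next y-line at t=0.6955; Δt_x=1.0353, Δt_y=3.8637
    x: enter (7,2) at t=0.6419 ← occupied
  → r_3 = 0.6419
beam 4: φ=270°, α=105°
  dir = (cos 105°, sin 105°) = (-0.2588, 0.9659); from cell (6,2)
  next x-line at t=1.4682, next y-line at t=0.1863; Δt_x=3.8637, Δt_y=1.0353
    y: enter (6,3) at t=0.1863
    y: enter (6,4) at t=1.2216
    x: enter (5,4) at t=1.4682
    y: enter (5,5) at t=2.2569 ← occupied
  → r_4 = 2.2569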